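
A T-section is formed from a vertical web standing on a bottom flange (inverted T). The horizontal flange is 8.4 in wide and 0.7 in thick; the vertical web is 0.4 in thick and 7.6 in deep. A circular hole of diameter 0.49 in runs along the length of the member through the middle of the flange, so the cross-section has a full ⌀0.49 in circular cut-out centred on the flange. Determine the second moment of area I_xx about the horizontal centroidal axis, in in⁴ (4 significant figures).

I_xx ≈ 49.00 in⁴

Decompose the section into non-overlapping parts with the origin at the bottom-left of its bounding rectangle.
Flange: 8.4 × 0.7, A = 5.88 in², y = 0.35 in, Ī = 0.2401 in⁴.
Web: 0.4 × 7.6, A = 3.04 in², y = 4.5 in, Ī = 14.6325 in⁴.
Hole (subtracted): ⌀0.49, A = 0.188574 in², y = 0.35 in, Ī = 0.00282979 in⁴.
Centroid: ȳ = ΣA·y / ΣA = 1.7949 in.
Transfer each piece to the horizontal centroidal axis using Ī + A·d² with d = y − 1.7949:
  flange: d = -1.4449 in → contributes +12.5159 in⁴
  web: d = 2.7051 in → contributes +36.878 in⁴
  hole: d = -1.4449 in → contributes −0.39652 in⁴
Total I = 48.9974 in⁴.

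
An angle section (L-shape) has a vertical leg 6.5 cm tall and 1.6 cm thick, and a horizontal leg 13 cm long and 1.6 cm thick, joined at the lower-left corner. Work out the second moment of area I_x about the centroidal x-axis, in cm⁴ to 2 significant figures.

I_x ≈ 80 cm⁴

Treat the section as a set of non-overlapping primitives; coordinates are from the bounding-box lower-left.
Vertical leg: 1.6 × 6.5, A = 10.4 cm², y = 3.25 cm, Ī = 36.62 cm⁴.
Horizontal leg (remainder): 11.4 × 1.6, A = 18.24 cm², y = 0.8 cm, Ī = 3.891 cm⁴.
Centroid: ȳ = ΣA·y / ΣA = 1.69 cm.
Transfer each piece to the centroidal x-axis using Ī + A·d² with d = y − 1.69:
  vertical leg: d = 1.56 cm → contributes +61.94 cm⁴
  horizontal leg (remainder): d = -0.8897 cm → contributes +18.33 cm⁴
Total I = 80.27 cm⁴.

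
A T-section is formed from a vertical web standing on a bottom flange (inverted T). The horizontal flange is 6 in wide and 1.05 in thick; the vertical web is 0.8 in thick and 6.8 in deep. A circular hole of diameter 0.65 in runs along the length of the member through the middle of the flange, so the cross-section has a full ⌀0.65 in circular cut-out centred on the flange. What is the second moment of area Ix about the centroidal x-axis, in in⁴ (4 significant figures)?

Ix ≈ 65.38 in⁴

Treat the section as a set of non-overlapping primitives; coordinates are from the bounding-box lower-left.
Flange: 6 × 1.05, A = 6.3 in², y = 0.525 in, Ī = 0.578813 in⁴.
Web: 0.8 × 6.8, A = 5.44 in², y = 4.45 in, Ī = 20.9621 in⁴.
Hole (subtracted): ⌀0.65, A = 0.331831 in², y = 0.525 in, Ī = 0.00876241 in⁴.
Centroid: ȳ = ΣA·y / ΣA = 2.39664 in.
Transfer each piece to the centroidal x-axis using Ī + A·d² with d = y − 2.39664:
  flange: d = -1.87164 in → contributes +22.648 in⁴
  web: d = 2.05336 in → contributes +43.8987 in⁴
  hole: d = -1.87164 in → contributes −1.17118 in⁴
Total I = 65.3755 in⁴.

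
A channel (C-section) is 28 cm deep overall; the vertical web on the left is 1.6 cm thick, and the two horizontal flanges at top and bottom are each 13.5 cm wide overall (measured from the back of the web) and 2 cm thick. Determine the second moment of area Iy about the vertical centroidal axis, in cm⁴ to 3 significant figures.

Iy ≈ 1620 cm⁴

Split into non-overlapping primitives; take the origin at the lower-left of the bounding box.
Web: 1.6 × 28, A = 44.8 cm², x = 0.8 cm, Ī = 9.5573 cm⁴.
Top flange (beyond web): 11.9 × 2, A = 23.8 cm², x = 7.55 cm, Ī = 280.86 cm⁴.
Bottom flange (beyond web): 11.9 × 2, A = 23.8 cm², x = 7.55 cm, Ī = 280.86 cm⁴.
Centroid: x̄ = ΣA·x / ΣA = 4.2773 cm.
Transfer each piece to the vertical centroidal axis using Ī + A·d² with d = x − 4.2773:
  web: d = -3.4773 cm → contributes +551.25 cm⁴
  top flange (beyond web): d = 3.2727 cm → contributes +535.78 cm⁴
  bottom flange (beyond web): d = 3.2727 cm → contributes +535.78 cm⁴
Total I = 1622.8 cm⁴.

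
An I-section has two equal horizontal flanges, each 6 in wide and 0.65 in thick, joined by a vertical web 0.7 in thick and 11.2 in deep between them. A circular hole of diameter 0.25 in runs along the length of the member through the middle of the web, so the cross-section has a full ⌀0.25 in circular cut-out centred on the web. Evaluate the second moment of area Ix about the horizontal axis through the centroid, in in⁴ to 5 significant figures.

Treat the section as a set of non-overlapping primitives; coordinates are from the bounding-box lower-left.
Bottom flange: 6 × 0.65, A = 3.9 in², y = 0.325 in, Ī = 0.1373125 in⁴.
Web: 0.7 × 11.2, A = 7.84 in², y = 6.25 in, Ī = 81.95413 in⁴.
Top flange: 6 × 0.65, A = 3.9 in², y = 12.175 in, Ī = 0.1373125 in⁴.
Hole (subtracted): ⌀0.25, A = 0.04908739 in², y = 6.25 in, Ī = 0.0001917476 in⁴.
By symmetry the centroid is at mid-height, ȳ = 6.25 in.
Transfer each piece to the horizontal axis through the centroid using Ī + A·d² with d = y − 6.25:
  bottom flange: d = -5.925 in → contributes +137.0493 in⁴
  web: d = 0 in → contributes +81.95413 in⁴
  top flange: d = 5.925 in → contributes +137.0493 in⁴
  hole: d = 0 in → contributes −0.0001917476 in⁴
Total I = 356.0524 in⁴.

Ix ≈ 356.05 in⁴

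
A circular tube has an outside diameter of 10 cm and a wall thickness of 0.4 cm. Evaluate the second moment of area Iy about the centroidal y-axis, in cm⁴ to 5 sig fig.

Iy ≈ 139.22 cm⁴

Treat the section as a set of non-overlapping primitives; coordinates are from the bounding-box lower-left.
Outer circle: ⌀10, A = 78.53982 cm², x = 5 cm, Ī = 490.8739 cm⁴.
Bore (subtracted): ⌀9.2, A = 66.4761 cm², x = 5 cm, Ī = 351.6586 cm⁴.
By symmetry the centroid is at mid-width, x̄ = 5 cm.
All pieces are centred on the centroidal y-axis, so I = ΣĪ (holes subtracted) = 139.2153 cm⁴.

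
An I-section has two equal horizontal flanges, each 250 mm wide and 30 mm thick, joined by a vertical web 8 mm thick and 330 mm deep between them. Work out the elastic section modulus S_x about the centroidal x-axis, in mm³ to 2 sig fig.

S_x ≈ 2.6 × 10⁶ mm³

Split into non-overlapping primitives; take the origin at the lower-left of the bounding box.
Bottom flange: 250 × 30, A = 7 500 mm², y = 15 mm, Ī = 562 500 mm⁴.
Web: 8 × 330, A = 2 640 mm², y = 195 mm, Ī = 23 958 000 mm⁴.
Top flange: 250 × 30, A = 7 500 mm², y = 375 mm, Ī = 562 500 mm⁴.
By symmetry the centroid is at mid-height, ȳ = 195 mm.
Transfer each piece to the centroidal x-axis using Ī + A·d² with d = y − 195:
  bottom flange: d = -180 mm → contributes +243 562 500 mm⁴
  web: d = 0 mm → contributes +23 958 000 mm⁴
  top flange: d = 180 mm → contributes +243 562 500 mm⁴
Total I = 511 083 000 mm⁴.
Extreme fibre distance c = 195 mm; S = I/c = 2 620 938 mm³.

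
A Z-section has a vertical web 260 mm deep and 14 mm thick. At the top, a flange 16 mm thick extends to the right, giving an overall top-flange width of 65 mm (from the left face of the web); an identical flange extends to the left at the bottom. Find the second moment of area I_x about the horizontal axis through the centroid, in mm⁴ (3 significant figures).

Split into non-overlapping primitives; take the origin at the lower-left of the bounding box.
Web: 14 × 260, A = 3 640 mm², y = 130 mm, Ī = 20 505 333 mm⁴.
Top flange (beyond web): 51 × 16, A = 816 mm², y = 252 mm, Ī = 17 408 mm⁴.
Bottom flange (beyond web): 51 × 16, A = 816 mm², y = 8 mm, Ī = 17 408 mm⁴.
Centroid: ȳ = ΣA·y / ΣA = 130 mm.
Transfer each piece to the horizontal axis through the centroid using Ī + A·d² with d = y − 130:
  web: d = 0 mm → contributes +20 505 333 mm⁴
  top flange (beyond web): d = 122 mm → contributes +12 162 752 mm⁴
  bottom flange (beyond web): d = -122 mm → contributes +12 162 752 mm⁴
Total I = 44 830 837 mm⁴.

I_x ≈ 4.48 × 10⁷ mm⁴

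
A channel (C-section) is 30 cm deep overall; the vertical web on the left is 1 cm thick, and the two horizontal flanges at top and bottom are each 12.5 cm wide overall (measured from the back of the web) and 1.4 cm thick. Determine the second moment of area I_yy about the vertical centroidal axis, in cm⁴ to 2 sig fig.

I_yy ≈ 960 cm⁴

Decompose the section into non-overlapping parts with the origin at the bottom-left of its bounding rectangle.
Web: 1 × 30, A = 30 cm², x = 0.5 cm, Ī = 2.5 cm⁴.
Top flange (beyond web): 11.5 × 1.4, A = 16.1 cm², x = 6.75 cm, Ī = 177.4 cm⁴.
Bottom flange (beyond web): 11.5 × 1.4, A = 16.1 cm², x = 6.75 cm, Ī = 177.4 cm⁴.
Centroid: x̄ = ΣA·x / ΣA = 3.736 cm.
Transfer each piece to the vertical centroidal axis using Ī + A·d² with d = x − 3.736:
  web: d = -3.236 cm → contributes +316.6 cm⁴
  top flange (beyond web): d = 3.014 cm → contributes +323.7 cm⁴
  bottom flange (beyond web): d = 3.014 cm → contributes +323.7 cm⁴
Total I = 964 cm⁴.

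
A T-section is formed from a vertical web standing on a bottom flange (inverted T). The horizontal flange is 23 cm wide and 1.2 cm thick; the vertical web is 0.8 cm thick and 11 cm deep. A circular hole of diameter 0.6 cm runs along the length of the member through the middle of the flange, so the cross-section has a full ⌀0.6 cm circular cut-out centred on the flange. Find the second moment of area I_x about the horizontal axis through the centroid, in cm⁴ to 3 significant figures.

I_x ≈ 340 cm⁴

Decompose the section into non-overlapping parts with the origin at the bottom-left of its bounding rectangle.
Flange: 23 × 1.2, A = 27.6 cm², y = 0.6 cm, Ī = 3.312 cm⁴.
Web: 0.8 × 11, A = 8.8 cm², y = 6.7 cm, Ī = 88.733 cm⁴.
Hole (subtracted): ⌀0.6, A = 0.28274 cm², y = 0.6 cm, Ī = 0.0063617 cm⁴.
Centroid: ȳ = ΣA·y / ΣA = 2.0863 cm.
Transfer each piece to the horizontal axis through the centroid using Ī + A·d² with d = y − 2.0863:
  flange: d = -1.4863 cm → contributes +64.28 cm⁴
  web: d = 4.6137 cm → contributes +276.05 cm⁴
  hole: d = -1.4863 cm → contributes −0.63094 cm⁴
Total I = 339.7 cm⁴.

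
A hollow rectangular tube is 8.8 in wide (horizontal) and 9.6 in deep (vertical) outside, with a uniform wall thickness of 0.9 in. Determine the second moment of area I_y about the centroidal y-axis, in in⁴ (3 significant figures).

Split into non-overlapping primitives; take the origin at the lower-left of the bounding box.
Outer rectangle: 8.8 × 9.6, A = 84.48 in², x = 4.4 in, Ī = 545.18 in⁴.
Inner void (subtracted): 7 × 7.8, A = 54.6 in², x = 4.4 in, Ī = 222.95 in⁴.
By symmetry the centroid is at mid-width, x̄ = 4.4 in.
All pieces are centred on the centroidal y-axis, so I = ΣĪ (holes subtracted) = 322.23 in⁴.

I_y ≈ 322 in⁴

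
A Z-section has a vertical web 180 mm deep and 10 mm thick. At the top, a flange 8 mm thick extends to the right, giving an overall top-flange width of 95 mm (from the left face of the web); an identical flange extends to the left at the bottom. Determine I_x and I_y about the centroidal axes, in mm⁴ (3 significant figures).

I_x ≈ 1.49 × 10⁷ mm⁴, I_y ≈ 3.90 × 10⁶ mm⁴

Decompose the section into non-overlapping parts with the origin at the bottom-left of its bounding rectangle.
Web: 10 × 180, A = 1 800 mm², y = 90 mm, Ī = 4 860 000 mm⁴.
Top flange (beyond web): 85 × 8, A = 680 mm², y = 176 mm, Ī = 3626.7 mm⁴.
Bottom flange (beyond web): 85 × 8, A = 680 mm², y = 4 mm, Ī = 3626.7 mm⁴.
Centroid: ȳ = ΣA·y / ΣA = 90 mm.
Transfer each piece to the centroidal x-axis using Ī + A·d² with d = y − 90:
  web: d = 0 mm → contributes +4 860 000 mm⁴
  top flange (beyond web): d = 86 mm → contributes +5 032 907 mm⁴
  bottom flange (beyond web): d = -86 mm → contributes +5 032 907 mm⁴
Total I = 14 925 813 mm⁴.
For the y-axis: x̄ = 90 mm.
Repeating about the centroidal y-axis gives I_y = 3 902 333 mm⁴.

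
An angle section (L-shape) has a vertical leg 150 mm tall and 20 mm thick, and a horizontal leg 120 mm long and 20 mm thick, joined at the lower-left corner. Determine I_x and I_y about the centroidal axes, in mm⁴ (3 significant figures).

Decompose the section into non-overlapping parts with the origin at the bottom-left of its bounding rectangle.
Vertical leg: 20 × 150, A = 3 000 mm², y = 75 mm, Ī = 5 625 000 mm⁴.
Horizontal leg (remainder): 100 × 20, A = 2 000 mm², y = 10 mm, Ī = 66 667 mm⁴.
Centroid: ȳ = ΣA·y / ΣA = 49 mm.
Transfer each piece to the centroidal x-axis using Ī + A·d² with d = y − 49:
  vertical leg: d = 26 mm → contributes +7 653 000 mm⁴
  horizontal leg (remainder): d = -39 mm → contributes +3 108 667 mm⁴
Total I = 10 761 667 mm⁴.
For the y-axis: x̄ = 34 mm.
Repeating about the centroidal y-axis gives I_y = 6 086 667 mm⁴.

I_x ≈ 1.08 × 10⁷ mm⁴, I_y ≈ 6.09 × 10⁶ mm⁴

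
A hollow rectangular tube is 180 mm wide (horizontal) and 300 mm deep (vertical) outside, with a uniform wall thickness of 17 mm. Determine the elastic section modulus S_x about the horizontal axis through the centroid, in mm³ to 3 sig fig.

S_x ≈ 1.17 × 10⁶ mm³

Split into non-overlapping primitives; take the origin at the lower-left of the bounding box.
Outer rectangle: 180 × 300, A = 54 000 mm², y = 150 mm, Ī = 405 000 000 mm⁴.
Inner void (subtracted): 146 × 266, A = 38 836 mm², y = 150 mm, Ī = 228 990 001 mm⁴.
By symmetry the centroid is at mid-height, ȳ = 150 mm.
All pieces are centred on the horizontal axis through the centroid, so I = ΣĪ (holes subtracted) = 176 009 999 mm⁴.
Extreme fibre distance c = 150 mm; S = I/c = 1 173 400 mm³.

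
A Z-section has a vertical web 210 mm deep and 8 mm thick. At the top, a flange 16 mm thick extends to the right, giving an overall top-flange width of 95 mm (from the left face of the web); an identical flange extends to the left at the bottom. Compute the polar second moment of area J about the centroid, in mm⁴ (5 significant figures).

J ≈ 4.0474 × 10⁷ mm⁴

Split into non-overlapping primitives; take the origin at the lower-left of the bounding box.
Web: 8 × 210, A = 1 680 mm², y = 105 mm, Ī = 6 174 000 mm⁴.
Top flange (beyond web): 87 × 16, A = 1 392 mm², y = 202 mm, Ī = 29 696 mm⁴.
Bottom flange (beyond web): 87 × 16, A = 1 392 mm², y = 8 mm, Ī = 29 696 mm⁴.
Centroid: ȳ = ΣA·y / ΣA = 105 mm.
Transfer each piece to the centroidal x-axis using Ī + A·d² with d = y − 105:
  web: d = 0 mm → contributes +6 174 000 mm⁴
  top flange (beyond web): d = 97 mm → contributes +13 127 024 mm⁴
  bottom flange (beyond web): d = -97 mm → contributes +13 127 024 mm⁴
Total I = 32 428 048 mm⁴.
For the y-axis: x̄ = 91 mm.
Repeating about the centroidal y-axis gives I_y = 8 046 368 mm⁴.
Polar second moment: J = I_x + I_y = 40 474 416 mm⁴.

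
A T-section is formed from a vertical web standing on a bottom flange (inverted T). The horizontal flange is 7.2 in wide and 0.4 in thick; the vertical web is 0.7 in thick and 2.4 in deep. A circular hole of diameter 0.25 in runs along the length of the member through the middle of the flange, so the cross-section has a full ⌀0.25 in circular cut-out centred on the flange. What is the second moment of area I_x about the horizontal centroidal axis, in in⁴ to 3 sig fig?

Treat the section as a set of non-overlapping primitives; coordinates are from the bounding-box lower-left.
Flange: 7.2 × 0.4, A = 2.88 in², y = 0.2 in, Ī = 0.0384 in⁴.
Web: 0.7 × 2.4, A = 1.68 in², y = 1.6 in, Ī = 0.8064 in⁴.
Hole (subtracted): ⌀0.25, A = 0.049087 in², y = 0.2 in, Ī = 0.00019175 in⁴.
Centroid: ȳ = ΣA·y / ΣA = 0.7214 in.
Transfer each piece to the horizontal centroidal axis using Ī + A·d² with d = y − 0.7214:
  flange: d = -0.5214 in → contributes +0.82136 in⁴
  web: d = 0.8786 in → contributes +2.1032 in⁴
  hole: d = -0.5214 in → contributes −0.013537 in⁴
Total I = 2.9111 in⁴.

I_x ≈ 2.91 in⁴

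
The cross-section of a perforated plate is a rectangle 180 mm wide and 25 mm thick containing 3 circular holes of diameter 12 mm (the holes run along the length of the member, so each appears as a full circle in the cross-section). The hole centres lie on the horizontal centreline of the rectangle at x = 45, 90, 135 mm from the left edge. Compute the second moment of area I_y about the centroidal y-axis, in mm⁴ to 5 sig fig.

I_y ≈ 1.1689 × 10⁷ mm⁴

Treat the section as a set of non-overlapping primitives; coordinates are from the bounding-box lower-left.
Plate: 180 × 25, A = 4 500 mm², x = 90 mm, Ī = 12 150 000 mm⁴.
Hole 1 (subtracted): ⌀12, A = 113.0973 mm², x = 45 mm, Ī = 1017.876 mm⁴.
Hole 2 (subtracted): ⌀12, A = 113.0973 mm², x = 90 mm, Ī = 1017.876 mm⁴.
Hole 3 (subtracted): ⌀12, A = 113.0973 mm², x = 135 mm, Ī = 1017.876 mm⁴.
By symmetry the centroid is at mid-width, x̄ = 90 mm.
Transfer each piece to the centroidal y-axis using Ī + A·d² with d = x − 90:
  plate: d = 0 mm → contributes +12 150 000 mm⁴
  hole 1: d = -45 mm → contributes −230 040 mm⁴
  hole 2: d = 0 mm → contributes −1017.876 mm⁴
  hole 3: d = 45 mm → contributes −230 040 mm⁴
Total I = 11 688 902 mm⁴.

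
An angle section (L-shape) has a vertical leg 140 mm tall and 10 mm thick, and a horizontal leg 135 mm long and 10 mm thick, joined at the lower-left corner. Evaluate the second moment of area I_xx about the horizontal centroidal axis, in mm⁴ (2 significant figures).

I_xx ≈ 5.1 × 10⁶ mm⁴

Break the section into simple shapes (no overlaps), measuring from the bottom-left corner of the bounding box.
Vertical leg: 10 × 140, A = 1 400 mm², y = 70 mm, Ī = 2 286 667 mm⁴.
Horizontal leg (remainder): 125 × 10, A = 1 250 mm², y = 5 mm, Ī = 10 417 mm⁴.
Centroid: ȳ = ΣA·y / ΣA = 39.34 mm.
Transfer each piece to the horizontal centroidal axis using Ī + A·d² with d = y − 39.34:
  vertical leg: d = 30.66 mm → contributes +3 602 749 mm⁴
  horizontal leg (remainder): d = -34.34 mm → contributes +1 484 429 mm⁴
Total I = 5 087 178 mm⁴.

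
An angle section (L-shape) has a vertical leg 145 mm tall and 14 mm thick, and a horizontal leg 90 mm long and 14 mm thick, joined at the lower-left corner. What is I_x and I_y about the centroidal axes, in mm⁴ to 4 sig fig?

Break the section into simple shapes (no overlaps), measuring from the bottom-left corner of the bounding box.
Vertical leg: 14 × 145, A = 2 030 mm², y = 72.5 mm, Ī = 3 556 729 mm⁴.
Horizontal leg (remainder): 76 × 14, A = 1 064 mm², y = 7 mm, Ī = 17378.7 mm⁴.
Centroid: ȳ = ΣA·y / ΣA = 49.9751 mm.
Transfer each piece to the centroidal x-axis using Ī + A·d² with d = y − 49.9751:
  vertical leg: d = 22.5249 mm → contributes +4 586 691 mm⁴
  horizontal leg (remainder): d = -42.9751 mm → contributes +1 982 438 mm⁴
Total I = 6 569 129 mm⁴.
For the y-axis: x̄ = 22.4751 mm.
Repeating about the centroidal y-axis gives I_y = 1 958 947 mm⁴.

I_x ≈ 6.569 × 10⁶ mm⁴, I_y ≈ 1.959 × 10⁶ mm⁴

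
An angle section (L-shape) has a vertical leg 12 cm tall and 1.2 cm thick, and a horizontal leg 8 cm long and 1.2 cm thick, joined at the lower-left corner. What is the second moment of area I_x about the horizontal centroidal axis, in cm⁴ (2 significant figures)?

Break the section into simple shapes (no overlaps), measuring from the bottom-left corner of the bounding box.
Vertical leg: 1.2 × 12, A = 14.4 cm², y = 6 cm, Ī = 172.8 cm⁴.
Horizontal leg (remainder): 6.8 × 1.2, A = 8.16 cm², y = 0.6 cm, Ī = 0.9792 cm⁴.
Centroid: ȳ = ΣA·y / ΣA = 4.047 cm.
Transfer each piece to the horizontal centroidal axis using Ī + A·d² with d = y − 4.047:
  vertical leg: d = 1.953 cm → contributes +227.7 cm⁴
  horizontal leg (remainder): d = -3.447 cm → contributes +97.92 cm⁴
Total I = 325.7 cm⁴.

I_x ≈ 330 cm⁴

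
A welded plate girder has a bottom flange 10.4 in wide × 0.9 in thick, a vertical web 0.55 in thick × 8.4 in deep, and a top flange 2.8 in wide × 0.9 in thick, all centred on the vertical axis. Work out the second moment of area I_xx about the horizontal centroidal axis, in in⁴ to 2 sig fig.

I_xx ≈ 220 in⁴

Decompose the section into non-overlapping parts with the origin at the bottom-left of its bounding rectangle.
Bottom plate: 10.4 × 0.9, A = 9.36 in², y = 0.45 in, Ī = 0.6318 in⁴.
Web plate: 0.55 × 8.4, A = 4.62 in², y = 5.1 in, Ī = 27.17 in⁴.
Top plate: 2.8 × 0.9, A = 2.52 in², y = 9.75 in, Ī = 0.1701 in⁴.
Centroid: ȳ = ΣA·y / ΣA = 3.172 in.
Transfer each piece to the horizontal centroidal axis using Ī + A·d² with d = y − 3.172:
  bottom plate: d = -2.722 in → contributes +70 in⁴
  web plate: d = 1.928 in → contributes +44.33 in⁴
  top plate: d = 6.578 in → contributes +109.2 in⁴
Total I = 223.5 in⁴.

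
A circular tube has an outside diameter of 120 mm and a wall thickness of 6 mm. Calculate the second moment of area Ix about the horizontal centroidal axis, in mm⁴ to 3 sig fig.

Ix ≈ 3.50 × 10⁶ mm⁴

Decompose the section into non-overlapping parts with the origin at the bottom-left of its bounding rectangle.
Outer circle: ⌀120, A = 11 310 mm², y = 60 mm, Ī = 10 178 760 mm⁴.
Bore (subtracted): ⌀108, A = 9160.9 mm², y = 60 mm, Ī = 6 678 285 mm⁴.
By symmetry the centroid is at mid-height, ȳ = 60 mm.
All pieces are centred on the horizontal centroidal axis, so I = ΣĪ (holes subtracted) = 3 500 476 mm⁴.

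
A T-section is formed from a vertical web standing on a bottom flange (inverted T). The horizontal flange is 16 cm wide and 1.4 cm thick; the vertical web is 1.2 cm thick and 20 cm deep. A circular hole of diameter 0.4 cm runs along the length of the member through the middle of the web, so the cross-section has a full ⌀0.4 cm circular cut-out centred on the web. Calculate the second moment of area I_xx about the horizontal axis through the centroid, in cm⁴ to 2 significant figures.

I_xx ≈ 2100 cm⁴

Decompose the section into non-overlapping parts with the origin at the bottom-left of its bounding rectangle.
Flange: 16 × 1.4, A = 22.4 cm², y = 0.7 cm, Ī = 3.659 cm⁴.
Web: 1.2 × 20, A = 24 cm², y = 11.4 cm, Ī = 800 cm⁴.
Hole (subtracted): ⌀0.4, A = 0.1257 cm², y = 11.4 cm, Ī = 0.001257 cm⁴.
Centroid: ȳ = ΣA·y / ΣA = 6.22 cm.
Transfer each piece to the horizontal axis through the centroid using Ī + A·d² with d = y − 6.22:
  flange: d = -5.52 cm → contributes +686.3 cm⁴
  web: d = 5.18 cm → contributes +1 444 cm⁴
  hole: d = 5.18 cm → contributes −3.373 cm⁴
Total I = 2 127 cm⁴.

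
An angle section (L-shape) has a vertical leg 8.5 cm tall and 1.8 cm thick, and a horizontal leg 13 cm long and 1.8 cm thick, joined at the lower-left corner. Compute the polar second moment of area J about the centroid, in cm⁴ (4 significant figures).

Split into non-overlapping primitives; take the origin at the lower-left of the bounding box.
Vertical leg: 1.8 × 8.5, A = 15.3 cm², y = 4.25 cm, Ī = 92.1188 cm⁴.
Horizontal leg (remainder): 11.2 × 1.8, A = 20.16 cm², y = 0.9 cm, Ī = 5.4432 cm⁴.
Centroid: ȳ = ΣA·y / ΣA = 2.34543 cm.
Transfer each piece to the centroidal x-axis using Ī + A·d² with d = y − 2.34543:
  vertical leg: d = 1.90457 cm → contributes +147.618 cm⁴
  horizontal leg (remainder): d = -1.44543 cm → contributes +47.5629 cm⁴
Total I = 195.181 cm⁴.
For the y-axis: x̄ = 4.59543 cm.
Repeating about the centroidal y-axis gives I_y = 582.381 cm⁴.
Polar second moment: J = I_x + I_y = 777.561 cm⁴.

J ≈ 777.6 cm⁴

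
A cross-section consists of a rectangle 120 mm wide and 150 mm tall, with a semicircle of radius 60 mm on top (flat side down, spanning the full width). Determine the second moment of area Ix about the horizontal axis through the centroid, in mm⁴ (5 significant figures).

Ix ≈ 7.8604 × 10⁷ mm⁴

Split into non-overlapping primitives; take the origin at the lower-left of the bounding box.
Rectangular body: 120 × 150, A = 18 000 mm², y = 75 mm, Ī = 33 750 000 mm⁴.
Semicircular cap: semicircle r = 60, A = 5654.867 mm², y = 175.4648 mm, Ī = 1 422 450 mm⁴.
Centroid: ȳ = ΣA·y / ΣA = 99.01683 mm.
Transfer each piece to the horizontal axis through the centroid using Ī + A·d² with d = y − 99.01683:
  rectangular body: d = -24.01683 mm → contributes +44 132 550 mm⁴
  semicircular cap: d = 76.44796 mm → contributes +34 471 132 mm⁴
Total I = 78 603 682 mm⁴.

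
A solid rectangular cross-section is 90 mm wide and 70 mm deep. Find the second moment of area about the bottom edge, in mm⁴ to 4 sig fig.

I_base ≈ 1.029 × 10⁷ mm⁴

The section: 90 × 70, A = 6 300 mm², y = 35 mm, Ī = 2 572 500 mm⁴.
Transfer it to the base of the section using Ī + A·d² with d = y − 0:
  the section: d = 35 mm → contributes +10 290 000 mm⁴
Total I = 10 290 000 mm⁴.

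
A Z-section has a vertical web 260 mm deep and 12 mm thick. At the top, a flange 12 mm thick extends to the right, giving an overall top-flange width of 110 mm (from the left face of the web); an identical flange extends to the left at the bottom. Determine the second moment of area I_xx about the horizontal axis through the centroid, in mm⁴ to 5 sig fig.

Split into non-overlapping primitives; take the origin at the lower-left of the bounding box.
Web: 12 × 260, A = 3 120 mm², y = 130 mm, Ī = 17 576 000 mm⁴.
Top flange (beyond web): 98 × 12, A = 1 176 mm², y = 254 mm, Ī = 14 112 mm⁴.
Bottom flange (beyond web): 98 × 12, A = 1 176 mm², y = 6 mm, Ī = 14 112 mm⁴.
Centroid: ȳ = ΣA·y / ΣA = 130 mm.
Transfer each piece to the horizontal axis through the centroid using Ī + A·d² with d = y − 130:
  web: d = 0 mm → contributes +17 576 000 mm⁴
  top flange (beyond web): d = 124 mm → contributes +18 096 288 mm⁴
  bottom flange (beyond web): d = -124 mm → contributes +18 096 288 mm⁴
Total I = 53 768 576 mm⁴.

I_xx ≈ 5.3769 × 10⁷ mm⁴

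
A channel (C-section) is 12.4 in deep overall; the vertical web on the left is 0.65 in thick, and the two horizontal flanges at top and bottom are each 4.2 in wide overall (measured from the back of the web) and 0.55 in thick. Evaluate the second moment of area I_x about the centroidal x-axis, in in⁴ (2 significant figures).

I_x ≈ 240 in⁴

Decompose the section into non-overlapping parts with the origin at the bottom-left of its bounding rectangle.
Web: 0.65 × 12.4, A = 8.06 in², y = 6.2 in, Ī = 103.3 in⁴.
Top flange (beyond web): 3.55 × 0.55, A = 1.953 in², y = 12.13 in, Ī = 0.04922 in⁴.
Bottom flange (beyond web): 3.55 × 0.55, A = 1.953 in², y = 0.275 in, Ī = 0.04922 in⁴.
By symmetry the centroid is at mid-height, ȳ = 6.2 in.
Transfer each piece to the centroidal x-axis using Ī + A·d² with d = y − 6.2:
  web: d = 0 in → contributes +103.3 in⁴
  top flange (beyond web): d = 5.925 in → contributes +68.59 in⁴
  bottom flange (beyond web): d = -5.925 in → contributes +68.59 in⁴
Total I = 240.5 in⁴.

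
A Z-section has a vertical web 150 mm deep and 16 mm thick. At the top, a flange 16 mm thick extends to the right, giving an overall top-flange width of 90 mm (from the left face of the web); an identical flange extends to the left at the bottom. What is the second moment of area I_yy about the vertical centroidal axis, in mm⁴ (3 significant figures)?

I_yy ≈ 5.93 × 10⁶ mm⁴

Break the section into simple shapes (no overlaps), measuring from the bottom-left corner of the bounding box.
Web: 16 × 150, A = 2 400 mm², x = 82 mm, Ī = 51 200 mm⁴.
Top flange (beyond web): 74 × 16, A = 1 184 mm², x = 127 mm, Ī = 540 299 mm⁴.
Bottom flange (beyond web): 74 × 16, A = 1 184 mm², x = 37 mm, Ī = 540 299 mm⁴.
Centroid: x̄ = ΣA·x / ΣA = 82 mm.
Transfer each piece to the vertical centroidal axis using Ī + A·d² with d = x − 82:
  web: d = 0 mm → contributes +51 200 mm⁴
  top flange (beyond web): d = 45 mm → contributes +2 937 899 mm⁴
  bottom flange (beyond web): d = -45 mm → contributes +2 937 899 mm⁴
Total I = 5 926 997 mm⁴.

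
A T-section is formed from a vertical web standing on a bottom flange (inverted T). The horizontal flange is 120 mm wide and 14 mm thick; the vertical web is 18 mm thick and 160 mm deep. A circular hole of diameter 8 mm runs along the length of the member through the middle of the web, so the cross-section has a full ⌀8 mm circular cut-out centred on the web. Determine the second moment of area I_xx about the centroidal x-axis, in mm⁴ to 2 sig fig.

Split into non-overlapping primitives; take the origin at the lower-left of the bounding box.
Flange: 120 × 14, A = 1 680 mm², y = 7 mm, Ī = 27 440 mm⁴.
Web: 18 × 160, A = 2 880 mm², y = 94 mm, Ī = 6 144 000 mm⁴.
Hole (subtracted): ⌀8, A = 50.27 mm², y = 94 mm, Ī = 201.1 mm⁴.
Centroid: ȳ = ΣA·y / ΣA = 61.59 mm.
Transfer each piece to the centroidal x-axis using Ī + A·d² with d = y − 61.59:
  flange: d = -54.59 mm → contributes +5 033 975 mm⁴
  web: d = 32.41 mm → contributes +9 169 155 mm⁴
  hole: d = 32.41 mm → contributes −53 000 mm⁴
Total I = 14 150 129 mm⁴.

I_xx ≈ 1.4 × 10⁷ mm⁴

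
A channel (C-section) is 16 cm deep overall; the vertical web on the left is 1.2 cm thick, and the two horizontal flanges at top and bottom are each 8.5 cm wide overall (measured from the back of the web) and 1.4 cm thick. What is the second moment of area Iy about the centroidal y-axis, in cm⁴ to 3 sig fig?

Decompose the section into non-overlapping parts with the origin at the bottom-left of its bounding rectangle.
Web: 1.2 × 16, A = 19.2 cm², x = 0.6 cm, Ī = 2.304 cm⁴.
Top flange (beyond web): 7.3 × 1.4, A = 10.22 cm², x = 4.85 cm, Ī = 45.385 cm⁴.
Bottom flange (beyond web): 7.3 × 1.4, A = 10.22 cm², x = 4.85 cm, Ī = 45.385 cm⁴.
Centroid: x̄ = ΣA·x / ΣA = 2.7915 cm.
Transfer each piece to the centroidal y-axis using Ī + A·d² with d = x − 2.7915:
  web: d = -2.1915 cm → contributes +94.513 cm⁴
  top flange (beyond web): d = 2.0585 cm → contributes +88.693 cm⁴
  bottom flange (beyond web): d = 2.0585 cm → contributes +88.693 cm⁴
Total I = 271.9 cm⁴.

Iy ≈ 272 cm⁴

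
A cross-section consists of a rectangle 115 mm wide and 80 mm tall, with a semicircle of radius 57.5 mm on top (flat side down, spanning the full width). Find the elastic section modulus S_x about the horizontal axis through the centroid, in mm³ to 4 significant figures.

S_x ≈ 2.676 × 10⁵ mm³

Break the section into simple shapes (no overlaps), measuring from the bottom-left corner of the bounding box.
Rectangular body: 115 × 80, A = 9 200 mm², y = 40 mm, Ī = 4 906 667 mm⁴.
Semicircular cap: semicircle r = 57.5, A = 5193.45 mm², y = 104.404 mm, Ī = 1 199 785 mm⁴.
Centroid: ȳ = ΣA·y / ΣA = 63.2382 mm.
Transfer each piece to the horizontal axis through the centroid using Ī + A·d² with d = y − 63.2382:
  rectangular body: d = -23.2382 mm → contributes +9 874 784 mm⁴
  semicircular cap: d = 41.1656 mm → contributes +10 000 625 mm⁴
Total I = 19 875 409 mm⁴.
Extreme fibre distance c = 74.2618 mm; S = I/c = 267 640 mm³.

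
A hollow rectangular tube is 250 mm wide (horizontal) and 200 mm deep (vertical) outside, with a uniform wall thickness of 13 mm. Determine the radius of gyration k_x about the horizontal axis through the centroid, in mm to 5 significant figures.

k_x ≈ 78.729 mm

Treat the section as a set of non-overlapping primitives; coordinates are from the bounding-box lower-left.
Outer rectangle: 250 × 200, A = 50 000 mm², y = 100 mm, Ī = 166 666 667 mm⁴.
Inner void (subtracted): 224 × 174, A = 38 976 mm², y = 100 mm, Ī = 98 336 448 mm⁴.
By symmetry the centroid is at mid-height, ȳ = 100 mm.
All pieces are centred on the horizontal axis through the centroid, so I = ΣĪ (holes subtracted) = 68 330 219 mm⁴.
Radius of gyration: k = √(I/A) = √(68 330 219 / 11 024) = 78.72937 mm.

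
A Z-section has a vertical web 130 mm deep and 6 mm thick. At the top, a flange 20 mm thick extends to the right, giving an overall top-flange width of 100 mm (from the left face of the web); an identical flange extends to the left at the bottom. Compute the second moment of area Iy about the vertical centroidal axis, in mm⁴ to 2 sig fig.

Iy ≈ 1.2 × 10⁷ mm⁴

Break the section into simple shapes (no overlaps), measuring from the bottom-left corner of the bounding box.
Web: 6 × 130, A = 780 mm², x = 97 mm, Ī = 2 340 mm⁴.
Top flange (beyond web): 94 × 20, A = 1 880 mm², x = 147 mm, Ī = 1 384 307 mm⁴.
Bottom flange (beyond web): 94 × 20, A = 1 880 mm², x = 47 mm, Ī = 1 384 307 mm⁴.
Centroid: x̄ = ΣA·x / ΣA = 97 mm.
Transfer each piece to the vertical centroidal axis using Ī + A·d² with d = x − 97:
  web: d = 0 mm → contributes +2 340 mm⁴
  top flange (beyond web): d = 50 mm → contributes +6 084 307 mm⁴
  bottom flange (beyond web): d = -50 mm → contributes +6 084 307 mm⁴
Total I = 12 170 953 mm⁴.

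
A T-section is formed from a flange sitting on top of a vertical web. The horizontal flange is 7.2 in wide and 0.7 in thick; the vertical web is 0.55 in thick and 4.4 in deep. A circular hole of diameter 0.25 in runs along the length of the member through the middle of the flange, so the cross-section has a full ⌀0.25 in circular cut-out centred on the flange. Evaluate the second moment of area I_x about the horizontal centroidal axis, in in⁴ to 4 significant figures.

I_x ≈ 14.71 in⁴

Treat the section as a set of non-overlapping primitives; coordinates are from the bounding-box lower-left.
Flange: 7.2 × 0.7, A = 5.04 in², y = 4.75 in, Ī = 0.2058 in⁴.
Web: 0.55 × 4.4, A = 2.42 in², y = 2.2 in, Ī = 3.90427 in⁴.
Hole (subtracted): ⌀0.25, A = 0.0490874 in², y = 4.75 in, Ī = 0.000191748 in⁴.
Centroid: ȳ = ΣA·y / ΣA = 3.91731 in.
Transfer each piece to the horizontal centroidal axis using Ī + A·d² with d = y − 3.91731:
  flange: d = 0.832691 in → contributes +3.70041 in⁴
  web: d = -1.71731 in → contributes +11.0412 in⁴
  hole: d = 0.832691 in → contributes −0.0342277 in⁴
Total I = 14.7074 in⁴.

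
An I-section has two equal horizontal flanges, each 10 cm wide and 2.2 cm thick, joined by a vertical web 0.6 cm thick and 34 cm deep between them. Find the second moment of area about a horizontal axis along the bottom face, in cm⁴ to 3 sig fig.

I_base ≈ 4.01 × 10⁴ cm⁴

Split into non-overlapping primitives; take the origin at the lower-left of the bounding box.
Bottom flange: 10 × 2.2, A = 22 cm², y = 1.1 cm, Ī = 8.8733 cm⁴.
Web: 0.6 × 34, A = 20.4 cm², y = 19.2 cm, Ī = 1965.2 cm⁴.
Top flange: 10 × 2.2, A = 22 cm², y = 37.3 cm, Ī = 8.8733 cm⁴.
Transfer each piece to the base of the section using Ī + A·d² with d = y − 0:
  bottom flange: d = 1.1 cm → contributes +35.493 cm⁴
  web: d = 19.2 cm → contributes +9485.5 cm⁴
  top flange: d = 37.3 cm → contributes +30 617 cm⁴
Total I = 40 138 cm⁴.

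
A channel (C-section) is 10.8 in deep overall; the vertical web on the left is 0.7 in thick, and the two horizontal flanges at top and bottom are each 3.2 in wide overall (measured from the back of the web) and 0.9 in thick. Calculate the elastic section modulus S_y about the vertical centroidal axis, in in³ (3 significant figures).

Decompose the section into non-overlapping parts with the origin at the bottom-left of its bounding rectangle.
Web: 0.7 × 10.8, A = 7.56 in², x = 0.35 in, Ī = 0.3087 in⁴.
Top flange (beyond web): 2.5 × 0.9, A = 2.25 in², x = 1.95 in, Ī = 1.1719 in⁴.
Bottom flange (beyond web): 2.5 × 0.9, A = 2.25 in², x = 1.95 in, Ī = 1.1719 in⁴.
Centroid: x̄ = ΣA·x / ΣA = 0.94701 in.
Transfer each piece to the vertical centroidal axis using Ī + A·d² with d = x − 0.94701:
  web: d = -0.59701 in → contributes +3.0033 in⁴
  top flange (beyond web): d = 1.003 in → contributes +3.4353 in⁴
  bottom flange (beyond web): d = 1.003 in → contributes +3.4353 in⁴
Total I = 9.8739 in⁴.
Extreme fibre distance c = 2.253 in; S = I/c = 4.3826 in³.

S_y ≈ 4.38 in³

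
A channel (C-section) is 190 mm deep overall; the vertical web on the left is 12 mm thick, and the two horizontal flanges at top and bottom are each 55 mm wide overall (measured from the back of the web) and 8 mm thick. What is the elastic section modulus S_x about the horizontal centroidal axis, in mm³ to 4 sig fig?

Treat the section as a set of non-overlapping primitives; coordinates are from the bounding-box lower-left.
Web: 12 × 190, A = 2 280 mm², y = 95 mm, Ī = 6 859 000 mm⁴.
Top flange (beyond web): 43 × 8, A = 344 mm², y = 186 mm, Ī = 1834.67 mm⁴.
Bottom flange (beyond web): 43 × 8, A = 344 mm², y = 4 mm, Ī = 1834.67 mm⁴.
By symmetry the centroid is at mid-height, ȳ = 95 mm.
Transfer each piece to the horizontal centroidal axis using Ī + A·d² with d = y − 95:
  web: d = 0 mm → contributes +6 859 000 mm⁴
  top flange (beyond web): d = 91 mm → contributes +2 850 499 mm⁴
  bottom flange (beyond web): d = -91 mm → contributes +2 850 499 mm⁴
Total I = 12 559 997 mm⁴.
Extreme fibre distance c = 95 mm; S = I/c = 132 210 mm³.

S_x ≈ 1.322 × 10⁵ mm³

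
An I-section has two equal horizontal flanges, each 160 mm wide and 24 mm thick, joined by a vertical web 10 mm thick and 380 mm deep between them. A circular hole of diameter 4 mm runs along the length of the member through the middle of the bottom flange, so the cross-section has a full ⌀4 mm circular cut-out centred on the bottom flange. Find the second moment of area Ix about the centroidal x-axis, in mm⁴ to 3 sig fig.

Split into non-overlapping primitives; take the origin at the lower-left of the bounding box.
Bottom flange: 160 × 24, A = 3 840 mm², y = 12 mm, Ī = 184 320 mm⁴.
Web: 10 × 380, A = 3 800 mm², y = 214 mm, Ī = 45 726 667 mm⁴.
Top flange: 160 × 24, A = 3 840 mm², y = 416 mm, Ī = 184 320 mm⁴.
Hole (subtracted): ⌀4, A = 12.566 mm², y = 12 mm, Ī = 12.566 mm⁴.
Centroid: ȳ = ΣA·y / ΣA = 214.22 mm.
Transfer each piece to the centroidal x-axis using Ī + A·d² with d = y − 214.22:
  bottom flange: d = -202.22 mm → contributes +157 215 274 mm⁴
  web: d = -0.22136 mm → contributes +45 726 853 mm⁴
  top flange: d = 201.78 mm → contributes +156 528 462 mm⁴
  hole: d = -202.22 mm → contributes −513 895 mm⁴
Total I = 358 956 694 mm⁴.

Ix ≈ 3.59 × 10⁸ mm⁴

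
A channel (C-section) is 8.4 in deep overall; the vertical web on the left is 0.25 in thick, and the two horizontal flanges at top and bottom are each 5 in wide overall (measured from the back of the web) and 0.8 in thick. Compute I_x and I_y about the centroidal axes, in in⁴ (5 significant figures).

Decompose the section into non-overlapping parts with the origin at the bottom-left of its bounding rectangle.
Web: 0.25 × 8.4, A = 2.1 in², y = 4.2 in, Ī = 12.348 in⁴.
Top flange (beyond web): 4.75 × 0.8, A = 3.8 in², y = 8 in, Ī = 0.2026667 in⁴.
Bottom flange (beyond web): 4.75 × 0.8, A = 3.8 in², y = 0.4 in, Ī = 0.2026667 in⁴.
By symmetry the centroid is at mid-height, ȳ = 4.2 in.
Transfer each piece to the centroidal x-axis using Ī + A·d² with d = y − 4.2:
  web: d = 0 in → contributes +12.348 in⁴
  top flange (beyond web): d = 3.8 in → contributes +55.07467 in⁴
  bottom flange (beyond web): d = -3.8 in → contributes +55.07467 in⁴
Total I = 122.4973 in⁴.
For the y-axis: x̄ = 2.083763 in.
Repeating about the centroidal y-axis gives I_y = 24.58403 in⁴.

I_x ≈ 122.50 in⁴, I_y ≈ 24.584 in⁴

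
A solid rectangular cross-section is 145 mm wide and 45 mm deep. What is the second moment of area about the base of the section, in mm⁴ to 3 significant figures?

The section: 145 × 45, A = 6 525 mm², y = 22.5 mm, Ī = 1 101 094 mm⁴.
Transfer it to a horizontal axis along the bottom face using Ī + A·d² with d = y − 0:
  the section: d = 22.5 mm → contributes +4 404 375 mm⁴
Total I = 4 404 375 mm⁴.

I_base ≈ 4.40 × 10⁶ mm⁴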